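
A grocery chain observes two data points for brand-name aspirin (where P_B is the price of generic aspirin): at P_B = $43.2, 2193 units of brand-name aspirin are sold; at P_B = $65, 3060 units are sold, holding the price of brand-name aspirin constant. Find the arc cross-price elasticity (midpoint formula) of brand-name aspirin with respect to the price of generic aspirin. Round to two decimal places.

ΔQ_A = 3060 − 2193 = 867; ΔP_B = 65 − 43.2 = 21.8.
Midpoints: Q̄_A = 2626.5, P̄_B = 54.10.
ε = (ΔQ_A/Q̄_A)/(ΔP_B/P̄_B) = (867/2626.5)/(21.8/54.10) ≈ 0.82.
ε > 0: brand-name aspirin and generic aspirin are substitutes.

0.82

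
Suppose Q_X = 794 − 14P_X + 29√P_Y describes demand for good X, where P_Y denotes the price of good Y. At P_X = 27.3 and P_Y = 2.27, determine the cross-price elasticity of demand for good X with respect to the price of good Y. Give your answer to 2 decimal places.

0.05

At P_X = 27.3 and P_Y = 2.27: Q_X = 455.493.
∂Q_X/∂P_Y = 29/(2√P_Y) = 29/(2√2.27) = 9.6240.
ε = (∂Q_X/∂P_Y)(P_Y/Q_X) = 9.6240 × (2.27/455.493) ≈ 0.05.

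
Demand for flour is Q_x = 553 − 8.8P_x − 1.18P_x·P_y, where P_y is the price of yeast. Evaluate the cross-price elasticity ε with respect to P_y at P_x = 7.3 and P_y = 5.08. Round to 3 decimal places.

At P_x = 7.3 and P_y = 5.08: Q_x = 445.001.
∂Q_x/∂P_y = -1.18P_x = -1.18(7.3) = -8.6140.
ε = (∂Q_x/∂P_y)(P_y/Q_x) = -8.6140 × (5.08/445.001) ≈ -0.098.

-0.098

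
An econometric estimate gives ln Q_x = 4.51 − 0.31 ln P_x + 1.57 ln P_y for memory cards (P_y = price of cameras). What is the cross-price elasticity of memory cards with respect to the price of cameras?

In a log-linear (constant-elasticity) demand function, the coefficient on ln P_y is the cross-price elasticity.
ε = 1.57. Positive, so memory cards and cameras are substitutes.

1.57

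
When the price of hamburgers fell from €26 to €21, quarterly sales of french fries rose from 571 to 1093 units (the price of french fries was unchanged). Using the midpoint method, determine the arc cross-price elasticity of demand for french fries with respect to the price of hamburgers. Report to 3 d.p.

ΔQ_A = 1093 − 571 = 522; ΔP_B = 21 − 26 = -5.
Midpoints: Q̄_A = 832.0, P̄_B = 23.50.
ε = (ΔQ_A/Q̄_A)/(ΔP_B/P̄_B) = (522/832.0)/(-5/23.50) ≈ -2.949.

-2.949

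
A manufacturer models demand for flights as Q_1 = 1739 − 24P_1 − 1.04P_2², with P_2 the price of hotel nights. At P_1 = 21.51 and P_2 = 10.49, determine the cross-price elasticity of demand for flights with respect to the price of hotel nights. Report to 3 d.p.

-0.207

At P_1 = 21.51 and P_2 = 10.49: Q_1 = 1108.318.
∂Q_1/∂P_2 = -2.08P_2 = -2.08(10.49) = -21.8192.
ε = (∂Q_1/∂P_2)(P_2/Q_1) = -21.8192 × (10.49/1108.318) ≈ -0.207.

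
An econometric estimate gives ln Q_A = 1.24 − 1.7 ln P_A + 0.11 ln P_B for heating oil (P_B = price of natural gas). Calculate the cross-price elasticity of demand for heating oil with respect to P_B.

In a log-linear (constant-elasticity) demand function, the coefficient on ln P_B is the cross-price elasticity.
ε = 0.11. Positive, so heating oil and natural gas are substitutes.

0.11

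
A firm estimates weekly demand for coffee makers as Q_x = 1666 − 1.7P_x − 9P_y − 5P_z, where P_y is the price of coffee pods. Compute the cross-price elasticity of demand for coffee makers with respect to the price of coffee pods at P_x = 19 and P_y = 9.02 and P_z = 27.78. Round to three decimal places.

At P_x = 19 and P_y = 9.02 and P_z = 27.78: Q_x = 1413.62.
∂Q_x/∂P_y = -9.
ε = (∂Q_x/∂P_y)(P_y/Q_x) = -9 × (9.02/1413.62) ≈ -0.057.

-0.057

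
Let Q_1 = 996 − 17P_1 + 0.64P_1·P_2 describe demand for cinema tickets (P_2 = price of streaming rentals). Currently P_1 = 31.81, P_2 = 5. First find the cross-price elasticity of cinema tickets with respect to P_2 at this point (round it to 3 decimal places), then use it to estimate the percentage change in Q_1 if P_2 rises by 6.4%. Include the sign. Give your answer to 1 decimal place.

At P_1 = 31.81, P_2 = 5: Q_1 = 557.022.
∂Q_1/∂P_2 = 0.64P_1 = 20.3584.
ε = (∂Q_1/∂P_2)(P_2/Q_1) = 20.3584 × 5/557.022 ≈ 0.183.
%ΔQ_1 ≈ ε × %ΔP_2 = 0.183 × (6.4%) = 1.2%.

1.2%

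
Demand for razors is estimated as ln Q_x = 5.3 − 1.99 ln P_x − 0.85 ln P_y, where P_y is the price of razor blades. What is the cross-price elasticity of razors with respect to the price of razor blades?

In a log-linear (constant-elasticity) demand function, the coefficient on ln P_y is the cross-price elasticity.
ε = -0.85. Negative, so razors and razor blades are complements.

-0.85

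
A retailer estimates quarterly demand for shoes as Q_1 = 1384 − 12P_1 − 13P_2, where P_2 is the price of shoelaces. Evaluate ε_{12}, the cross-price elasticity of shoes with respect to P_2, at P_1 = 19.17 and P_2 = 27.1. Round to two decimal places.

-0.44

At P_1 = 19.17 and P_2 = 27.1: Q_1 = 801.66.
∂Q_1/∂P_2 = -13.
ε = (∂Q_1/∂P_2)(P_2/Q_1) = -13 × (27.1/801.66) ≈ -0.44.
Since ε < 0, shoes and shoelaces are complements.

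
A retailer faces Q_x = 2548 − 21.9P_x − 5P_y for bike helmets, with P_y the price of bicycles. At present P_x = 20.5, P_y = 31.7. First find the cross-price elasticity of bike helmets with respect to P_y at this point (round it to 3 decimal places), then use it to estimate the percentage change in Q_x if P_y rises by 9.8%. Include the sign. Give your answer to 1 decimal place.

At P_x = 20.5, P_y = 31.7: Q_x = 1940.55.
∂Q_x/∂P_y = -5.
ε = (∂Q_x/∂P_y)(P_y/Q_x) = -5.0000 × 31.7/1940.55 ≈ -0.082.
%ΔQ_x ≈ ε × %ΔP_y = -0.082 × (9.8%) = -0.8%.

-0.8%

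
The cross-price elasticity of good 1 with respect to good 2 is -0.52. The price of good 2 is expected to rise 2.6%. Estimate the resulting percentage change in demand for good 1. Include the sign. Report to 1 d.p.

-1.4%

%ΔQ ≈ ε × %ΔP of good 2 = -0.52 × (2.6%) = -1.4%.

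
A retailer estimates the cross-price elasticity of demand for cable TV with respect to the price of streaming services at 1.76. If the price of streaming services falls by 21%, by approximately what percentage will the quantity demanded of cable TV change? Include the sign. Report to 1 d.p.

-37.0%

%ΔQ ≈ ε × %ΔP of streaming services = 1.76 × (-21%) = -37.0%.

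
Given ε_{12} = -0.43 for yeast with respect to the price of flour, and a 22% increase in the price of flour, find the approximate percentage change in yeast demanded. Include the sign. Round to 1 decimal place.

-9.5%

%ΔQ ≈ ε × %ΔP of flour = -0.43 × (22%) = -9.5%.
Demand for yeast falls by about 9.5%.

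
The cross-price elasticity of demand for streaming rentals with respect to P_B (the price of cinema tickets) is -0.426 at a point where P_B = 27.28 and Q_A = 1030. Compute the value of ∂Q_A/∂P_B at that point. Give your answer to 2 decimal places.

ε = (∂Q_A/∂P_B)·(P_B/Q_A) ⇒ ∂Q_A/∂P_B = ε·Q_A/P_B = -0.426 × 1030/27.28 ≈ -16.08.

-16.08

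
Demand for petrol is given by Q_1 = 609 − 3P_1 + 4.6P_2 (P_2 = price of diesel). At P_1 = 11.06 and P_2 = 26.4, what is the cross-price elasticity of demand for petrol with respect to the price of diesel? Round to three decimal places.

At P_1 = 11.06 and P_2 = 26.4: Q_1 = 697.26.
∂Q_1/∂P_2 = 4.6.
ε = (∂Q_1/∂P_2)(P_2/Q_1) = 4.6 × (26.4/697.26) ≈ 0.174.

0.174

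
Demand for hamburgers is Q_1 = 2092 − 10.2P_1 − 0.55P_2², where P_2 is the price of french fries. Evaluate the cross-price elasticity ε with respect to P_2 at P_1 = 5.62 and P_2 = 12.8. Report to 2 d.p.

At P_1 = 5.62 and P_2 = 12.8: Q_1 = 1944.564.
∂Q_1/∂P_2 = -1.1P_2 = -1.1(12.8) = -14.0800.
ε = (∂Q_1/∂P_2)(P_2/Q_1) = -14.0800 × (12.8/1944.564) ≈ -0.09.

-0.09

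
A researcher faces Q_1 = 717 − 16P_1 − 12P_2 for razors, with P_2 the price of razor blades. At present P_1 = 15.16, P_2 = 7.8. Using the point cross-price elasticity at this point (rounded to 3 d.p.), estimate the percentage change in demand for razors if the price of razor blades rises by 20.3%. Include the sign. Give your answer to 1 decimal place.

At P_1 = 15.16, P_2 = 7.8: Q_1 = 380.84.
∂Q_1/∂P_2 = -12.
ε = (∂Q_1/∂P_2)(P_2/Q_1) = -12.0000 × 7.8/380.84 ≈ -0.246.
%ΔQ_1 ≈ ε × %ΔP_2 = -0.246 × (20.3%) = -5.0%.

-5.0%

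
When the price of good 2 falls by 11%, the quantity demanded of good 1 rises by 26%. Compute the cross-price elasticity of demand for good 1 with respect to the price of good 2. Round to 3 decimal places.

-2.364

ε = (%ΔQ of good 1) / (%ΔP of good 2) = (26%) / (-11%) ≈ -2.364.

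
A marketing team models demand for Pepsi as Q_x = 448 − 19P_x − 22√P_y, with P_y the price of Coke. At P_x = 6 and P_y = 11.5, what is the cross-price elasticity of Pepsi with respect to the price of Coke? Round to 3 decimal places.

-0.144

At P_x = 6 and P_y = 11.5: Q_x = 259.394.
∂Q_x/∂P_y = -22/(2√P_y) = -22/(2√11.5) = -3.2437.
ε = (∂Q_x/∂P_y)(P_y/Q_x) = -3.2437 × (11.5/259.394) ≈ -0.144.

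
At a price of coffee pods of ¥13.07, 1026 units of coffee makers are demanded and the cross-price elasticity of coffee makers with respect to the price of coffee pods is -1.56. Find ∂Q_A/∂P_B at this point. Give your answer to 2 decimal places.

ε = (∂Q_A/∂P_B)·(P_B/Q_A) ⇒ ∂Q_A/∂P_B = ε·Q_A/P_B = -1.56 × 1026/13.07 ≈ -122.46.

-122.46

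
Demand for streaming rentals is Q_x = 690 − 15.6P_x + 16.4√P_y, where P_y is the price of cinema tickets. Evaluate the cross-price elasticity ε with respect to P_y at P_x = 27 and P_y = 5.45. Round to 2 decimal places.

At P_x = 27 and P_y = 5.45: Q_x = 307.086.
∂Q_x/∂P_y = 16.4/(2√P_y) = 16.4/(2√5.45) = 3.5125.
ε = (∂Q_x/∂P_y)(P_y/Q_x) = 3.5125 × (5.45/307.086) ≈ 0.06.
ε > 0: substitutes.

0.06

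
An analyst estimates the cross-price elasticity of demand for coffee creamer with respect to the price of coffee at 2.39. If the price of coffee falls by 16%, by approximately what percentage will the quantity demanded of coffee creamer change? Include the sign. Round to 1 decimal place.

%ΔQ ≈ ε × %ΔP of coffee = 2.39 × (-16%) = -38.2%.
Demand for coffee creamer falls by about 38.2%.

-38.2%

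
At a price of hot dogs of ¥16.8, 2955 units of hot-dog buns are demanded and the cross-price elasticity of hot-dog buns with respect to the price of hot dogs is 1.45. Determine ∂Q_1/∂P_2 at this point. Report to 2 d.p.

255.04

ε = (∂Q_1/∂P_2)·(P_2/Q_1) ⇒ ∂Q_1/∂P_2 = ε·Q_1/P_2 = 1.45 × 2955/16.8 ≈ 255.04.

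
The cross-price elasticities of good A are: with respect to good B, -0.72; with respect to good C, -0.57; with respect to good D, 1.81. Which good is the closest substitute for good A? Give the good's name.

good D

Substitutes have ε > 0. Among the positive values, 1.81 (good D) is largest.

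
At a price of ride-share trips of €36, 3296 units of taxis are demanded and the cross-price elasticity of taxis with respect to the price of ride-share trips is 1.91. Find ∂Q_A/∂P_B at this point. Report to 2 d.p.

174.87

ε = (∂Q_A/∂P_B)·(P_B/Q_A) ⇒ ∂Q_A/∂P_B = ε·Q_A/P_B = 1.91 × 3296/36 ≈ 174.87.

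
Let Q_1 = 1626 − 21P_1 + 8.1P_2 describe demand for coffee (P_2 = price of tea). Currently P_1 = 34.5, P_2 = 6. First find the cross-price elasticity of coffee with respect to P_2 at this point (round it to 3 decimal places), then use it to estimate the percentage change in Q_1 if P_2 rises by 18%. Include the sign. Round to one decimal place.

At P_1 = 34.5, P_2 = 6: Q_1 = 950.1.
∂Q_1/∂P_2 = 8.1.
ε = (∂Q_1/∂P_2)(P_2/Q_1) = 8.1000 × 6/950.1 ≈ 0.051.
%ΔQ_1 ≈ ε × %ΔP_2 = 0.051 × (18%) = 0.9%.

0.9%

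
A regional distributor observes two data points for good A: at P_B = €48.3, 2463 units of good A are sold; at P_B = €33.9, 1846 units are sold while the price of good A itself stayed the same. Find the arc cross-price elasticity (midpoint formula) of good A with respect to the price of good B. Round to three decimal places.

ΔQ_A = 1846 − 2463 = -617; ΔP_B = 33.9 − 48.3 = -14.4.
Midpoints: Q̄_A = 2154.5, P̄_B = 41.10.
ε = (ΔQ_A/Q̄_A)/(ΔP_B/P̄_B) = (-617/2154.5)/(-14.4/41.10) ≈ 0.817.

0.817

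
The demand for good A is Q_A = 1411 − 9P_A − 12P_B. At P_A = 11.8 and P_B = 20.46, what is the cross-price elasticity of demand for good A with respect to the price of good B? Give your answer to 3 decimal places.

At P_A = 11.8 and P_B = 20.46: Q_A = 1059.28.
∂Q_A/∂P_B = -12.
ε = (∂Q_A/∂P_B)(P_B/Q_A) = -12 × (20.46/1059.28) ≈ -0.232.
Since ε < 0, good A and good B are complements.

-0.232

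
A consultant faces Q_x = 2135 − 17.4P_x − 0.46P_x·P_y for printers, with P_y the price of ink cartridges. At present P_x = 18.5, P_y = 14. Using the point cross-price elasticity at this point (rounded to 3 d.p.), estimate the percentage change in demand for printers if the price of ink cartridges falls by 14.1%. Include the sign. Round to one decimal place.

1.0%

At P_x = 18.5, P_y = 14: Q_x = 1693.96.
∂Q_x/∂P_y = -0.46P_x = -8.5100.
ε = (∂Q_x/∂P_y)(P_y/Q_x) = -8.5100 × 14/1693.96 ≈ -0.070.
%ΔQ_x ≈ ε × %ΔP_y = -0.070 × (-14.1%) = 1.0%.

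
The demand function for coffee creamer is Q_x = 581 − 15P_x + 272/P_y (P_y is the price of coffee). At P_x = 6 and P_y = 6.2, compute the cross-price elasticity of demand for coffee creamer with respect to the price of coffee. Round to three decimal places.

At P_x = 6 and P_y = 6.2: Q_x = 534.871.
∂Q_x/∂P_y = −272/P_y² = -7.0760.
ε = (∂Q_x/∂P_y)(P_y/Q_x) = -7.0760 × (6.2/534.871) ≈ -0.082.
ε < 0: complements.

-0.082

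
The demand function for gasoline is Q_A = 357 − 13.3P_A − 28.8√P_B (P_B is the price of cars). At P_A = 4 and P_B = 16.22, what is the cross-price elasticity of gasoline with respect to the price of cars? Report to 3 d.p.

At P_A = 4 and P_B = 16.22: Q_A = 187.811.
∂Q_A/∂P_B = -28.8/(2√P_B) = -28.8/(2√16.22) = -3.5755.
ε = (∂Q_A/∂P_B)(P_B/Q_A) = -3.5755 × (16.22/187.811) ≈ -0.309.
ε < 0: complements.

-0.309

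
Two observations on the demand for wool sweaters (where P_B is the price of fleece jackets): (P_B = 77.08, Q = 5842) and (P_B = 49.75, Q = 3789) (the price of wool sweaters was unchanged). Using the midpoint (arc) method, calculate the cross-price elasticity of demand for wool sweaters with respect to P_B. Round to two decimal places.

0.99

ΔQ_A = 3789 − 5842 = -2053; ΔP_B = 49.75 − 77.08 = -27.33.
Midpoints: Q̄_A = 4815.5, P̄_B = 63.41.
ε = (ΔQ_A/Q̄_A)/(ΔP_B/P̄_B) = (-2053/4815.5)/(-27.33/63.41) ≈ 0.99.
ε > 0: wool sweaters and fleece jackets are substitutes.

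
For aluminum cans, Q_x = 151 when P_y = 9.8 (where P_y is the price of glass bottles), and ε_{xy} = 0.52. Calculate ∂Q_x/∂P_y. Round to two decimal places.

8.01

ε = (∂Q_x/∂P_y)·(P_y/Q_x) ⇒ ∂Q_x/∂P_y = ε·Q_x/P_y = 0.52 × 151/9.8 ≈ 8.01.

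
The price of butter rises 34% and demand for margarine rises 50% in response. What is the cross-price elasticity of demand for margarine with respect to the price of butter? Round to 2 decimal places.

1.47

ε = (%ΔQ of margarine) / (%ΔP of butter) = (50%) / (34%) ≈ 1.47.
Positive cross-price elasticity: substitutes.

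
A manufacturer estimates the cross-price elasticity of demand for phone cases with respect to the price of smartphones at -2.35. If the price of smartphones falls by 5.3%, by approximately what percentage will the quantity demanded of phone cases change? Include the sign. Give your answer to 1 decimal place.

%ΔQ ≈ ε × %ΔP of smartphones = -2.35 × (-5.3%) = 12.5%.

12.5%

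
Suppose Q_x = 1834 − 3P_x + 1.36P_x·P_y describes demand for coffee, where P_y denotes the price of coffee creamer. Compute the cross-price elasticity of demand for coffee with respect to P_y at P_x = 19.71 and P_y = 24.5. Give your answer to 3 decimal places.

At P_x = 19.71 and P_y = 24.5: Q_x = 2431.607.
∂Q_x/∂P_y = 1.36P_x = 1.36(19.71) = 26.8056.
ε = (∂Q_x/∂P_y)(P_y/Q_x) = 26.8056 × (24.5/2431.607) ≈ 0.270.
ε > 0: substitutes.

0.270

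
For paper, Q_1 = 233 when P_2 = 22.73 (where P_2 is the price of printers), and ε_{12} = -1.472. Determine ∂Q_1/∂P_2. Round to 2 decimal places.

-15.09

ε = (∂Q_1/∂P_2)·(P_2/Q_1) ⇒ ∂Q_1/∂P_2 = ε·Q_1/P_2 = -1.472 × 233/22.73 ≈ -15.09.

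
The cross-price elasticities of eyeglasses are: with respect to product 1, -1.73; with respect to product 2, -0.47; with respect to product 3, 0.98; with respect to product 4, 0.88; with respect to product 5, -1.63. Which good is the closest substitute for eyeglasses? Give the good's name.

product 3

Substitutes have ε > 0. Among the positive values, 0.98 (product 3) is largest.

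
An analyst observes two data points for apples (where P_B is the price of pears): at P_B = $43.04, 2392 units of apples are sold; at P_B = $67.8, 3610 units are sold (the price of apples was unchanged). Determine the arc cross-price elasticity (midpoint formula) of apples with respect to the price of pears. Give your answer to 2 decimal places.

0.91

ΔQ_A = 3610 − 2392 = 1218; ΔP_B = 67.8 − 43.04 = 24.76.
Midpoints: Q̄_A = 3001.0, P̄_B = 55.42.
ε = (ΔQ_A/Q̄_A)/(ΔP_B/P̄_B) = (1218/3001.0)/(24.76/55.42) ≈ 0.91.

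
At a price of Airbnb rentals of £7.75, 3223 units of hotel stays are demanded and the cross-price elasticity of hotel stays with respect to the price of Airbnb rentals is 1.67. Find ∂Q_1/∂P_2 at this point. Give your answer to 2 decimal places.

694.50

ε = (∂Q_1/∂P_2)·(P_2/Q_1) ⇒ ∂Q_1/∂P_2 = ε·Q_1/P_2 = 1.67 × 3223/7.75 ≈ 694.50.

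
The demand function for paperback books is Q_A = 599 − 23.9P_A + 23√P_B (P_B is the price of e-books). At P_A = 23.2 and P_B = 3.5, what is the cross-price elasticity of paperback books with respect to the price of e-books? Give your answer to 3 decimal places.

0.246

At P_A = 23.2 and P_B = 3.5: Q_A = 87.549.
∂Q_A/∂P_B = 23/(2√P_B) = 23/(2√3.5) = 6.1470.
ε = (∂Q_A/∂P_B)(P_B/Q_A) = 6.1470 × (3.5/87.549) ≈ 0.246.
ε > 0: substitutes.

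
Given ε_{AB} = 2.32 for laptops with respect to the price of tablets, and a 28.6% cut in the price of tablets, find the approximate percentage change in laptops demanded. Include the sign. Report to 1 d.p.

%ΔQ ≈ ε × %ΔP of tablets = 2.32 × (-28.6%) = -66.4%.

-66.4%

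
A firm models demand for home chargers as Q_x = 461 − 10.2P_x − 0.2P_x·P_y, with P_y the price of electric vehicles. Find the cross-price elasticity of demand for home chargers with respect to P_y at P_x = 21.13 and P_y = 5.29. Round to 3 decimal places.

At P_x = 21.13 and P_y = 5.29: Q_x = 223.118.
∂Q_x/∂P_y = -0.2P_x = -0.2(21.13) = -4.2260.
ε = (∂Q_x/∂P_y)(P_y/Q_x) = -4.2260 × (5.29/223.118) ≈ -0.100.
ε < 0: complements.

-0.100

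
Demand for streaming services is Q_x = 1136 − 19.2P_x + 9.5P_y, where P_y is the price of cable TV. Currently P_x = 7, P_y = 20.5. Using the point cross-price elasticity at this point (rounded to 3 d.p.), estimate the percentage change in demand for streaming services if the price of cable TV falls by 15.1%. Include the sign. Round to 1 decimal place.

At P_x = 7, P_y = 20.5: Q_x = 1196.35.
∂Q_x/∂P_y = 9.5.
ε = (∂Q_x/∂P_y)(P_y/Q_x) = 9.5000 × 20.5/1196.35 ≈ 0.163.
%ΔQ_x ≈ ε × %ΔP_y = 0.163 × (-15.1%) = -2.5%.

-2.5%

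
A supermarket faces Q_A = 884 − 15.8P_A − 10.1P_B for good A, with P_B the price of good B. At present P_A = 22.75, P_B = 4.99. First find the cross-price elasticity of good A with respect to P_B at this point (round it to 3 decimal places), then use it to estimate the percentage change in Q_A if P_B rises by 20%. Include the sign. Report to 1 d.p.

-2.1%

At P_A = 22.75, P_B = 4.99: Q_A = 474.151.
∂Q_A/∂P_B = -10.1.
ε = (∂Q_A/∂P_B)(P_B/Q_A) = -10.1000 × 4.99/474.151 ≈ -0.106.
%ΔQ_A ≈ ε × %ΔP_B = -0.106 × (20%) = -2.1%.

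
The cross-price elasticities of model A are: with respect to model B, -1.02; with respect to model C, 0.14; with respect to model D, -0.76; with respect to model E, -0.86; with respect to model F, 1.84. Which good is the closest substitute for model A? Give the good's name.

Substitutes have ε > 0. Among the positive values, 1.84 (model F) is largest.

model F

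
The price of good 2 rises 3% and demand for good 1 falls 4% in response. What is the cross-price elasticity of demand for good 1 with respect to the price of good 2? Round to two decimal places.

-1.33

ε = (%ΔQ of good 1) / (%ΔP of good 2) = (-4%) / (3%) ≈ -1.33.
Negative cross-price elasticity: complements.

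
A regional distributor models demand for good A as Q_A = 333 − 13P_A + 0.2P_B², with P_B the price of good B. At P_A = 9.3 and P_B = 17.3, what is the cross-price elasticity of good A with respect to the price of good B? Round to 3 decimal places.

0.440

At P_A = 9.3 and P_B = 17.3: Q_A = 271.958.
∂Q_A/∂P_B = 0.4P_B = 0.4(17.3) = 6.9200.
ε = (∂Q_A/∂P_B)(P_B/Q_A) = 6.9200 × (17.3/271.958) ≈ 0.440.
ε > 0: substitutes.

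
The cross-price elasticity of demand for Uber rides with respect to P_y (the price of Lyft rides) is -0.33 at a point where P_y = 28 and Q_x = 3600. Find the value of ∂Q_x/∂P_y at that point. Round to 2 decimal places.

ε = (∂Q_x/∂P_y)·(P_y/Q_x) ⇒ ∂Q_x/∂P_y = ε·Q_x/P_y = -0.33 × 3600/28 ≈ -42.43.

-42.43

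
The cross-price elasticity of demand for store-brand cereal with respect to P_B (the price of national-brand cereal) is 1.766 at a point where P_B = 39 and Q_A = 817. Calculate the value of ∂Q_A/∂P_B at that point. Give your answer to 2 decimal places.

ε = (∂Q_A/∂P_B)·(P_B/Q_A) ⇒ ∂Q_A/∂P_B = ε·Q_A/P_B = 1.766 × 817/39 ≈ 37.00.

37.00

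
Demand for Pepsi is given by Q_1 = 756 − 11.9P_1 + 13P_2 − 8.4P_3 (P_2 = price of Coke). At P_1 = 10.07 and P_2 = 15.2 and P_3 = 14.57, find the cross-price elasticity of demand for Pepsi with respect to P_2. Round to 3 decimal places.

0.278

At P_1 = 10.07 and P_2 = 15.2 and P_3 = 14.57: Q_1 = 711.379.
∂Q_1/∂P_2 = 13.
ε = (∂Q_1/∂P_2)(P_2/Q_1) = 13 × (15.2/711.379) ≈ 0.278.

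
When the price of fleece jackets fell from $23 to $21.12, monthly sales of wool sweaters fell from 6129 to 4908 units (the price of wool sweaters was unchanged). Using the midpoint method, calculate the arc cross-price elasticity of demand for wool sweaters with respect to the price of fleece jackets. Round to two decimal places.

ΔQ_A = 4908 − 6129 = -1221; ΔP_B = 21.12 − 23 = -1.88.
Midpoints: Q̄_A = 5518.5, P̄_B = 22.06.
ε = (ΔQ_A/Q̄_A)/(ΔP_B/P̄_B) = (-1221/5518.5)/(-1.88/22.06) ≈ 2.60.

2.60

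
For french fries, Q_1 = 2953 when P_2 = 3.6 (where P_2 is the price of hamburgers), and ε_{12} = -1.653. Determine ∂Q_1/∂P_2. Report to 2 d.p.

ε = (∂Q_1/∂P_2)·(P_2/Q_1) ⇒ ∂Q_1/∂P_2 = ε·Q_1/P_2 = -1.653 × 2953/3.6 ≈ -1355.92.

-1355.92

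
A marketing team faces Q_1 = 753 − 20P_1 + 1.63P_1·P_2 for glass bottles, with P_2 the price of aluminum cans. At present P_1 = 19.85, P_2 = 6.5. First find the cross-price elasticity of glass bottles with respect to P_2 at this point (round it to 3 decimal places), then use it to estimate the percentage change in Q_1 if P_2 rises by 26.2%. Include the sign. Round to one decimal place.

At P_1 = 19.85, P_2 = 6.5: Q_1 = 566.311.
∂Q_1/∂P_2 = 1.63P_1 = 32.3555.
ε = (∂Q_1/∂P_2)(P_2/Q_1) = 32.3555 × 6.5/566.311 ≈ 0.371.
%ΔQ_1 ≈ ε × %ΔP_2 = 0.371 × (26.2%) = 9.7%.

9.7%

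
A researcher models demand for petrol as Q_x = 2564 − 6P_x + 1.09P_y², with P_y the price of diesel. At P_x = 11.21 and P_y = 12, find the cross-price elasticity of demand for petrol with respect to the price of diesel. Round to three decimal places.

At P_x = 11.21 and P_y = 12: Q_x = 2653.7.
∂Q_x/∂P_y = 2.18P_y = 2.18(12) = 26.1600.
ε = (∂Q_x/∂P_y)(P_y/Q_x) = 26.1600 × (12/2653.7) ≈ 0.118.

0.118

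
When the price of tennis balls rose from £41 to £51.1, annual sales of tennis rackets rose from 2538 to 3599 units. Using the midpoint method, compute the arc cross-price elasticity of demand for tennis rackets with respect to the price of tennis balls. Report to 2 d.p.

ΔQ_A = 3599 − 2538 = 1061; ΔP_B = 51.1 − 41 = 10.1.
Midpoints: Q̄_A = 3068.5, P̄_B = 46.05.
ε = (ΔQ_A/Q̄_A)/(ΔP_B/P̄_B) = (1061/3068.5)/(10.1/46.05) ≈ 1.58.

1.58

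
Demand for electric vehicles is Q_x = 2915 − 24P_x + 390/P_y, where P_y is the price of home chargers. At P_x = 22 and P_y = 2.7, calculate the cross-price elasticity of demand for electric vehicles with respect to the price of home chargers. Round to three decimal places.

-0.057

At P_x = 22 and P_y = 2.7: Q_x = 2531.444.
∂Q_x/∂P_y = −390/P_y² = -53.4979.
ε = (∂Q_x/∂P_y)(P_y/Q_x) = -53.4979 × (2.7/2531.444) ≈ -0.057.
ε < 0: complements.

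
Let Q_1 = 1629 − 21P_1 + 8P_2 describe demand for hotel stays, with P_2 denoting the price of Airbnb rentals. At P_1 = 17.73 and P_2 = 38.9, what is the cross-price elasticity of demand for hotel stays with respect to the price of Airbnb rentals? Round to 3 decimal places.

0.198

At P_1 = 17.73 and P_2 = 38.9: Q_1 = 1567.87.
∂Q_1/∂P_2 = 8.
ε = (∂Q_1/∂P_2)(P_2/Q_1) = 8 × (38.9/1567.87) ≈ 0.198.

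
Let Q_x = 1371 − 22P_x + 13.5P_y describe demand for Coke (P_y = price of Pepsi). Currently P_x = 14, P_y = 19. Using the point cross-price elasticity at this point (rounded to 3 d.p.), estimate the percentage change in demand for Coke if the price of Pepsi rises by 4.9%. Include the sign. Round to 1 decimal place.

1.0%

At P_x = 14, P_y = 19: Q_x = 1319.5.
∂Q_x/∂P_y = 13.5.
ε = (∂Q_x/∂P_y)(P_y/Q_x) = 13.5000 × 19/1319.5 ≈ 0.194.
%ΔQ_x ≈ ε × %ΔP_y = 0.194 × (4.9%) = 1.0%.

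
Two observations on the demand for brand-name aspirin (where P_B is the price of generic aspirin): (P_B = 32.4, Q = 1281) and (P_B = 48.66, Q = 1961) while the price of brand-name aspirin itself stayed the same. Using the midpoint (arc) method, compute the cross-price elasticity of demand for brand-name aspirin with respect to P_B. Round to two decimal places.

ΔQ_A = 1961 − 1281 = 680; ΔP_B = 48.66 − 32.4 = 16.26.
Midpoints: Q̄_A = 1621.0, P̄_B = 40.53.
ε = (ΔQ_A/Q̄_A)/(ΔP_B/P̄_B) = (680/1621.0)/(16.26/40.53) ≈ 1.05.
ε > 0: brand-name aspirin and generic aspirin are substitutes.

1.05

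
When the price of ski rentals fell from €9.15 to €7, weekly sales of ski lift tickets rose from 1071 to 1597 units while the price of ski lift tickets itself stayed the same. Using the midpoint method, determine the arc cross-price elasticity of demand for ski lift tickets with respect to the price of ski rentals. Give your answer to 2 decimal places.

-1.48

ΔQ_A = 1597 − 1071 = 526; ΔP_B = 7 − 9.15 = -2.15.
Midpoints: Q̄_A = 1334.0, P̄_B = 8.07.
ε = (ΔQ_A/Q̄_A)/(ΔP_B/P̄_B) = (526/1334.0)/(-2.15/8.07) ≈ -1.48.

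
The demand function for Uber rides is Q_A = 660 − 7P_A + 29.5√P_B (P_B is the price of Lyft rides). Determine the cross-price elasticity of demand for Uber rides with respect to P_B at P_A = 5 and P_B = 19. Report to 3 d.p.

0.085

At P_A = 5 and P_B = 19: Q_A = 753.588.
∂Q_A/∂P_B = 29.5/(2√P_B) = 29.5/(2√19) = 3.3839.
ε = (∂Q_A/∂P_B)(P_B/Q_A) = 3.3839 × (19/753.588) ≈ 0.085.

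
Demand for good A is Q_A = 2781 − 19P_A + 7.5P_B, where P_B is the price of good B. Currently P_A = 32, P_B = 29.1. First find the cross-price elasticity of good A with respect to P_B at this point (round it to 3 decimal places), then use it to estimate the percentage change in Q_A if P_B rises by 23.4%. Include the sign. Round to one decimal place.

At P_A = 32, P_B = 29.1: Q_A = 2391.25.
∂Q_A/∂P_B = 7.5.
ε = (∂Q_A/∂P_B)(P_B/Q_A) = 7.5000 × 29.1/2391.25 ≈ 0.091.
%ΔQ_A ≈ ε × %ΔP_B = 0.091 × (23.4%) = 2.1%.

2.1%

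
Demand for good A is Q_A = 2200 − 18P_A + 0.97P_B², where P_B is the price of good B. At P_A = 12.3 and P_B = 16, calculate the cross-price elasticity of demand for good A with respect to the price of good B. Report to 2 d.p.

At P_A = 12.3 and P_B = 16: Q_A = 2226.92.
∂Q_A/∂P_B = 1.94P_B = 1.94(16) = 31.0400.
ε = (∂Q_A/∂P_B)(P_B/Q_A) = 31.0400 × (16/2226.92) ≈ 0.22.
ε > 0: substitutes.

0.22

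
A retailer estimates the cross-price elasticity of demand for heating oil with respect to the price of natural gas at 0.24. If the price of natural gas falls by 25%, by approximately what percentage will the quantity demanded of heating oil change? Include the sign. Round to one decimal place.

%ΔQ ≈ ε × %ΔP of natural gas = 0.24 × (-25%) = -6.0%.

-6.0%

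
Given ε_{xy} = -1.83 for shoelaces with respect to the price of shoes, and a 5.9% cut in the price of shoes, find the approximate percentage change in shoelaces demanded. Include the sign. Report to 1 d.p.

%ΔQ ≈ ε × %ΔP of shoes = -1.83 × (-5.9%) = 10.8%.

10.8%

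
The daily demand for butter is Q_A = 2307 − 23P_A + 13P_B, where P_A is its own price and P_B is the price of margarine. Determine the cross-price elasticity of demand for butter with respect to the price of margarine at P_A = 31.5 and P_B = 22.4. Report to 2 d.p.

0.16

At P_A = 31.5 and P_B = 22.4: Q_A = 1873.7.
∂Q_A/∂P_B = 13.
ε = (∂Q_A/∂P_B)(P_B/Q_A) = 13 × (22.4/1873.7) ≈ 0.16.
Since ε > 0, butter and margarine are substitutes.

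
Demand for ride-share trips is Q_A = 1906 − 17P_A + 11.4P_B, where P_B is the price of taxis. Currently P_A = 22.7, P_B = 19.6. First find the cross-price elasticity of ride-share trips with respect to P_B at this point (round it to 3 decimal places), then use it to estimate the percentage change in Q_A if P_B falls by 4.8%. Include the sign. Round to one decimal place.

-0.6%

At P_A = 22.7, P_B = 19.6: Q_A = 1743.54.
∂Q_A/∂P_B = 11.4.
ε = (∂Q_A/∂P_B)(P_B/Q_A) = 11.4000 × 19.6/1743.54 ≈ 0.128.
%ΔQ_A ≈ ε × %ΔP_B = 0.128 × (-4.8%) = -0.6%.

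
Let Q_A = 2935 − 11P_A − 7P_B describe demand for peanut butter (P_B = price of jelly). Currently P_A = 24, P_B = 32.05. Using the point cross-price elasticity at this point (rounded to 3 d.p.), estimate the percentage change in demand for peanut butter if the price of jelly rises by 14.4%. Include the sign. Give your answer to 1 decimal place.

-1.3%

At P_A = 24, P_B = 32.05: Q_A = 2446.65.
∂Q_A/∂P_B = -7.
ε = (∂Q_A/∂P_B)(P_B/Q_A) = -7.0000 × 32.05/2446.65 ≈ -0.092.
%ΔQ_A ≈ ε × %ΔP_B = -0.092 × (14.4%) = -1.3%.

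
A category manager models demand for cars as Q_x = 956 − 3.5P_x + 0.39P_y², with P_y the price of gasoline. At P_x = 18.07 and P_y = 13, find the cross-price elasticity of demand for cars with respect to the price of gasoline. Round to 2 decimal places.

At P_x = 18.07 and P_y = 13: Q_x = 958.665.
∂Q_x/∂P_y = 0.78P_y = 0.78(13) = 10.1400.
ε = (∂Q_x/∂P_y)(P_y/Q_x) = 10.1400 × (13/958.665) ≈ 0.14.
ε > 0: substitutes.

0.14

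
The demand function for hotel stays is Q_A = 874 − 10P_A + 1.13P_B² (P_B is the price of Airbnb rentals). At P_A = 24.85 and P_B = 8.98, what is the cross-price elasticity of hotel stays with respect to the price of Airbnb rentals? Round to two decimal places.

0.25

At P_A = 24.85 and P_B = 8.98: Q_A = 716.624.
∂Q_A/∂P_B = 2.26P_B = 2.26(8.98) = 20.2948.
ε = (∂Q_A/∂P_B)(P_B/Q_A) = 20.2948 × (8.98/716.624) ≈ 0.25.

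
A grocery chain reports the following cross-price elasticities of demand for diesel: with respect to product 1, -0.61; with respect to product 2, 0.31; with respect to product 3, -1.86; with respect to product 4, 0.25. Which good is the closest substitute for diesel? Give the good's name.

Substitutes have ε > 0. Among the positive values, 0.31 (product 2) is largest.

product 2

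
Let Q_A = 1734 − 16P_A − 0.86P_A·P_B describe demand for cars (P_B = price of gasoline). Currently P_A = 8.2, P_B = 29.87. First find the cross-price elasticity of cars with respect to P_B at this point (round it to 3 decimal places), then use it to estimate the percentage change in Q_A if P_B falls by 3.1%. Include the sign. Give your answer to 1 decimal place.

At P_A = 8.2, P_B = 29.87: Q_A = 1392.157.
∂Q_A/∂P_B = -0.86P_A = -7.0520.
ε = (∂Q_A/∂P_B)(P_B/Q_A) = -7.0520 × 29.87/1392.157 ≈ -0.151.
%ΔQ_A ≈ ε × %ΔP_B = -0.151 × (-3.1%) = 0.5%.

0.5%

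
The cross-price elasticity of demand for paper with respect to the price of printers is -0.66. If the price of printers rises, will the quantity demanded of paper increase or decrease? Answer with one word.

decrease

ε < 0 and the price of printers rises, so the quantity of paper moves in the opposite direction: it decreases.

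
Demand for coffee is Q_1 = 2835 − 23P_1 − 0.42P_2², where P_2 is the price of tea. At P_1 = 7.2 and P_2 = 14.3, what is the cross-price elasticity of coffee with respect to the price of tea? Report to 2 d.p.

-0.07

At P_1 = 7.2 and P_2 = 14.3: Q_1 = 2583.514.
∂Q_1/∂P_2 = -0.84P_2 = -0.84(14.3) = -12.0120.
ε = (∂Q_1/∂P_2)(P_2/Q_1) = -12.0120 × (14.3/2583.514) ≈ -0.07.
ε < 0: complements.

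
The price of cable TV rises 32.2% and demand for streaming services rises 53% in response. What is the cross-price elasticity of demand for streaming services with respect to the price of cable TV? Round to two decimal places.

1.65

ε = (%ΔQ of streaming services) / (%ΔP of cable TV) = (53%) / (32.2%) ≈ 1.65.
Positive cross-price elasticity: substitutes.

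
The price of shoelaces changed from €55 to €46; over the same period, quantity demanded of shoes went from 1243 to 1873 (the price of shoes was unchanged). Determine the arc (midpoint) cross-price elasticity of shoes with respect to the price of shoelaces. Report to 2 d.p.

-2.27

ΔQ_A = 1873 − 1243 = 630; ΔP_B = 46 − 55 = -9.
Midpoints: Q̄_A = 1558.0, P̄_B = 50.50.
ε = (ΔQ_A/Q̄_A)/(ΔP_B/P̄_B) = (630/1558.0)/(-9/50.50) ≈ -2.27.
ε < 0: shoes and shoelaces are complements.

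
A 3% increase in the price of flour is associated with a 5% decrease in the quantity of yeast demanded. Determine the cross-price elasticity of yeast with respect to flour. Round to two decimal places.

ε = (%ΔQ of yeast) / (%ΔP of flour) = (-5%) / (3%) ≈ -1.67.

-1.67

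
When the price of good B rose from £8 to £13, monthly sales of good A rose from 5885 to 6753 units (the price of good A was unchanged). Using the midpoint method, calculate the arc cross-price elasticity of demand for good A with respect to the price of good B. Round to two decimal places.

0.29

ΔQ_A = 6753 − 5885 = 868; ΔP_B = 13 − 8 = 5.
Midpoints: Q̄_A = 6319.0, P̄_B = 10.50.
ε = (ΔQ_A/Q̄_A)/(ΔP_B/P̄_B) = (868/6319.0)/(5/10.50) ≈ 0.29.
ε > 0: good A and good B are substitutes.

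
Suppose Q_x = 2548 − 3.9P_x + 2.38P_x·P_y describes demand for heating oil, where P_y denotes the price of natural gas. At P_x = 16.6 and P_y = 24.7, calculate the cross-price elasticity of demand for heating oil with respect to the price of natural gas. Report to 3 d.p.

0.282

At P_x = 16.6 and P_y = 24.7: Q_x = 3459.108.
∂Q_x/∂P_y = 2.38P_x = 2.38(16.6) = 39.5080.
ε = (∂Q_x/∂P_y)(P_y/Q_x) = 39.5080 × (24.7/3459.108) ≈ 0.282.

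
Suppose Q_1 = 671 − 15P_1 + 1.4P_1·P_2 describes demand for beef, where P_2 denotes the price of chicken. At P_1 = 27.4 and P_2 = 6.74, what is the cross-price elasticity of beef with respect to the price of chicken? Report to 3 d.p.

At P_1 = 27.4 and P_2 = 6.74: Q_1 = 518.546.
∂Q_1/∂P_2 = 1.4P_1 = 1.4(27.4) = 38.3600.
ε = (∂Q_1/∂P_2)(P_2/Q_1) = 38.3600 × (6.74/518.546) ≈ 0.499.

0.499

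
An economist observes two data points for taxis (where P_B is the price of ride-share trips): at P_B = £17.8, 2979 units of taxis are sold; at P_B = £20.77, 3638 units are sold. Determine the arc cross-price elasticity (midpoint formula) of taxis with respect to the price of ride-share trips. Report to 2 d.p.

ΔQ_A = 3638 − 2979 = 659; ΔP_B = 20.77 − 17.8 = 2.97.
Midpoints: Q̄_A = 3308.5, P̄_B = 19.29.
ε = (ΔQ_A/Q̄_A)/(ΔP_B/P̄_B) = (659/3308.5)/(2.97/19.29) ≈ 1.29.

1.29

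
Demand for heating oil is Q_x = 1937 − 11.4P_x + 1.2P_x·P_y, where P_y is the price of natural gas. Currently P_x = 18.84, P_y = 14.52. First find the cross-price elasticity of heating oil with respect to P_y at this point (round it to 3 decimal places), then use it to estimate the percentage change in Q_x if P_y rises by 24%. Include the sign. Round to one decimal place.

3.8%

At P_x = 18.84, P_y = 14.52: Q_x = 2050.492.
∂Q_x/∂P_y = 1.2P_x = 22.6080.
ε = (∂Q_x/∂P_y)(P_y/Q_x) = 22.6080 × 14.52/2050.492 ≈ 0.160.
%ΔQ_x ≈ ε × %ΔP_y = 0.160 × (24%) = 3.8%.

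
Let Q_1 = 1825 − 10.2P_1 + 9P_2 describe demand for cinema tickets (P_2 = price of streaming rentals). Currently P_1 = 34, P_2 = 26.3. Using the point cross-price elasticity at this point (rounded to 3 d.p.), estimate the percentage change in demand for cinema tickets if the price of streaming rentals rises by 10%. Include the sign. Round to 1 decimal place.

1.4%

At P_1 = 34, P_2 = 26.3: Q_1 = 1714.9.
∂Q_1/∂P_2 = 9.
ε = (∂Q_1/∂P_2)(P_2/Q_1) = 9.0000 × 26.3/1714.9 ≈ 0.138.
%ΔQ_1 ≈ ε × %ΔP_2 = 0.138 × (10%) = 1.4%.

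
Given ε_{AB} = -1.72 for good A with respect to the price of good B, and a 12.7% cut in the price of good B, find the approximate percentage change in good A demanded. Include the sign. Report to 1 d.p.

21.8%

%ΔQ ≈ ε × %ΔP of good B = -1.72 × (-12.7%) = 21.8%.
Demand for good A rises by about 21.8%.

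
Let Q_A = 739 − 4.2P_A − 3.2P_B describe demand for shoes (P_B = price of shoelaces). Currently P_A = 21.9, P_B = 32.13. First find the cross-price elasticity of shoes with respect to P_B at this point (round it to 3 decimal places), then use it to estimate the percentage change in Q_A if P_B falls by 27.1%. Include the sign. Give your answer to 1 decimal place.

At P_A = 21.9, P_B = 32.13: Q_A = 544.204.
∂Q_A/∂P_B = -3.2.
ε = (∂Q_A/∂P_B)(P_B/Q_A) = -3.2000 × 32.13/544.204 ≈ -0.189.
%ΔQ_A ≈ ε × %ΔP_B = -0.189 × (-27.1%) = 5.1%.

5.1%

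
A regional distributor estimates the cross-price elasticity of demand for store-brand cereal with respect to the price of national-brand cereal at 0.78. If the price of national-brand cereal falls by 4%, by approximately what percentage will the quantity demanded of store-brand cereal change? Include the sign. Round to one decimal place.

-3.1%

%ΔQ ≈ ε × %ΔP of national-brand cereal = 0.78 × (-4%) = -3.1%.
Demand for store-brand cereal falls by about 3.1%.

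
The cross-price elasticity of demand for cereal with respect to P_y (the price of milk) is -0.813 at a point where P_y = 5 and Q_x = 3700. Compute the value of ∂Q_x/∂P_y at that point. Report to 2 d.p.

-601.62

ε = (∂Q_x/∂P_y)·(P_y/Q_x) ⇒ ∂Q_x/∂P_y = ε·Q_x/P_y = -0.813 × 3700/5 ≈ -601.62.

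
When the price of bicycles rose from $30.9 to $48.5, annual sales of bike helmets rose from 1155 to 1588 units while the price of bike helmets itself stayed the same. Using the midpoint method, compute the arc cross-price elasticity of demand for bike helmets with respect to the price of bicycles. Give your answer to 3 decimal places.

ΔQ_A = 1588 − 1155 = 433; ΔP_B = 48.5 − 30.9 = 17.6.
Midpoints: Q̄_A = 1371.5, P̄_B = 39.70.
ε = (ΔQ_A/Q̄_A)/(ΔP_B/P̄_B) = (433/1371.5)/(17.6/39.70) ≈ 0.712.

0.712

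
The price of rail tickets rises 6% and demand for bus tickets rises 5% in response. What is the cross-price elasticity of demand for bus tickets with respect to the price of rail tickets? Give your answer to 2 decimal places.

ε = (%ΔQ of bus tickets) / (%ΔP of rail tickets) = (5%) / (6%) ≈ 0.83.
Positive cross-price elasticity: substitutes.

0.83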